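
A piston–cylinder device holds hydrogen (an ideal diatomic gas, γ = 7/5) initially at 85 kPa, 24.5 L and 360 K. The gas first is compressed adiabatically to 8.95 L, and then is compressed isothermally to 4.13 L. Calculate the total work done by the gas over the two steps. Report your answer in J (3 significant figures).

Step 1 (adiabatic): W = (P₁V₁ − P₂V₂)/(γ−1) = (2082 − 3115)/0.4 = -2582 J.
After step 1: P = 348.1 kPa, V = 8.95 L, T = 538.6 K.
Step 2 (isothermal): W = P₁V₁ ln(V₂/V₁) = (3115) ln(4.13/8.95) = -2409 J.
W_total = -2582 − 2409 = -4992 J.

W_total ≈ -4990 J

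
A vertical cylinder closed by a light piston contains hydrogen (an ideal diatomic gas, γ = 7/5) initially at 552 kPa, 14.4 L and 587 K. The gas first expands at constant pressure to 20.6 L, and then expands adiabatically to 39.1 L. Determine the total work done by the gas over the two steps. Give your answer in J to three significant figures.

Step 1 (isobaric): W = PΔV = (552 kPa)(20.6 − 14.4 L) = 3422 J.
After step 1: P = 552 kPa, V = 20.6 L, T = 839.7 K.
Step 2 (adiabatic): W = (P₁V₁ − P₂V₂)/(γ−1) = (11371 − 8800)/0.4 = 6428 J.
W_total = 3422 + 6428 = 9850 J.

W_total ≈ 9850 J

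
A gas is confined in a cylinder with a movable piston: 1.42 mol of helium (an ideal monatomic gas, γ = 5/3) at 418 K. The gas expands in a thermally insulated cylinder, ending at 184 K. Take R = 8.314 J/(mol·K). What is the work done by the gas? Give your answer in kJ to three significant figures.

Adiabatic ⇒ Q = 0, so W_by = −ΔU = nCᵥ(T₁ − T₂).
Cᵥ = 3R/2 = 12.47 J/(mol·K).
W = (1.42)(12.47)(418 − 184) = 4144 J.

W ≈ 4.14 kJ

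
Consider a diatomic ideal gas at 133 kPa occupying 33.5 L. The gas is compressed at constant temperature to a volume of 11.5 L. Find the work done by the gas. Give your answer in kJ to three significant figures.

Isothermal: W = nRT ln(V₂/V₁) = P₁V₁ ln(V₂/V₁).
P₁V₁ = (133 kPa)(33.5 L) = 4456 J.
W = 4456 × ln(11.5/33.5) = 4456 × -1.069
W_by_gas = -4764 J.

W ≈ -4.76 kJ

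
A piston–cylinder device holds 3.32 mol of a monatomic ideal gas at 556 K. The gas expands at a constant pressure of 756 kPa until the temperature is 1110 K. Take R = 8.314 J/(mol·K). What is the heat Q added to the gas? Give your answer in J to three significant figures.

Q ≈ 38200 J

Isobaric: W = nRΔT = (3.32)(8.314)(554) = 15292 J.
ΔU = nCᵥΔT with Cᵥ = 3R/2: ΔU = (3.32)(12.47)(554) = 22938 J.
Q = ΔU + W = 22938 + 15292 = 38229 J.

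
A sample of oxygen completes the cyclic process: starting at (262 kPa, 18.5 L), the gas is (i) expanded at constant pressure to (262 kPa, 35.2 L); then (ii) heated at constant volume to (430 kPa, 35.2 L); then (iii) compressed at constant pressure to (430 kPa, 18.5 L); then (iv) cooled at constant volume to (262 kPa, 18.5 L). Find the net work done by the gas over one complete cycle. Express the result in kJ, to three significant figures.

W_net ≈ -2.81 kJ

Constant-volume legs do no work.
W(i) = (262)(35.2 − 18.5) = 4375 J; W(iii) = (430)(18.5 − 35.2) = -7181 J.
W_net = 4375 − 7181 = -2806 J (the counter-clockwise enclosed area).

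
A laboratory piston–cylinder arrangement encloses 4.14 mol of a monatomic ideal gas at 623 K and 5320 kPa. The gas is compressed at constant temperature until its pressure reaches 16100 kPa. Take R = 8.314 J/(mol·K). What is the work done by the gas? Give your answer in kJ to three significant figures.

Isothermal process: W = nRT ln(V₂/V₁) = nRT ln(P₁/P₂).
W = (4.14)(8.314)(623) × ln(5320/16100)
  = 21444 × ln(0.3304) = 21444 × -1.107
W_by_gas = -23746 J.

W ≈ -23.7 kJ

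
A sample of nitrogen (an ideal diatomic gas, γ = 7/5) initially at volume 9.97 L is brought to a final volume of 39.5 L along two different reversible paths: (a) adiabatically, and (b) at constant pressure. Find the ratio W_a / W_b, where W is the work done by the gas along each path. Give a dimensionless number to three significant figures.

W_a / W_b ≈ 0.357

Path (a) adiabatic: W = P₁V₁(1 − (V₁/V₂)^(γ−1))/(γ−1) → W_a/(P₁V₁) = 1.059.
Path (b) isobaric: W = P₁(V₂ − V₁) → W_b/(P₁V₁) = 2.962.
W_a / W_b = 1.059 / 2.962 = 0.3574.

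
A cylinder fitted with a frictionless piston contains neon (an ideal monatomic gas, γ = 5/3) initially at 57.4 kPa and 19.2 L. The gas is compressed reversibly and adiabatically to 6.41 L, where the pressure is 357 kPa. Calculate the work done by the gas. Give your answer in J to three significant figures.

W ≈ -1780 J

Adiabatic: W = (P₁V₁ − P₂V₂)/(γ − 1) with γ = 5/3.
P₁V₁ = 1102 J, P₂V₂ = 2288 J.
W = (1102 − 2288) / 0.6667 = -1779 J.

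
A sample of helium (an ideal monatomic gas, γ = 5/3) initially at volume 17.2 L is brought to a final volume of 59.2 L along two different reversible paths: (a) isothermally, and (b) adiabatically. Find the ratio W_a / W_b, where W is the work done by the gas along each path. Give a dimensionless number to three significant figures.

W_a / W_b ≈ 1.47

Path (a) isothermal: W = P₁V₁ ln(V₂/V₁) → W_a/(P₁V₁) = 1.236.
Path (b) adiabatic: W = P₁V₁(1 − (V₁/V₂)^(γ−1))/(γ−1) → W_b/(P₁V₁) = 0.842.
W_a / W_b = 1.236 / 0.842 = 1.468.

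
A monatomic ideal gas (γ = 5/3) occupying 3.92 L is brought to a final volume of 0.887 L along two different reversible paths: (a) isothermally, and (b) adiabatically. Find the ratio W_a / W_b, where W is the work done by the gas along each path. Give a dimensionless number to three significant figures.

Path (a) isothermal: W = P₁V₁ ln(V₂/V₁) → W_a/(P₁V₁) = -1.486.
Path (b) adiabatic: W = P₁V₁(1 − (V₁/V₂)^(γ−1))/(γ−1) → W_b/(P₁V₁) = -2.54.
W_a / W_b = -1.486 / -2.54 = 0.5851.

W_a / W_b ≈ 0.585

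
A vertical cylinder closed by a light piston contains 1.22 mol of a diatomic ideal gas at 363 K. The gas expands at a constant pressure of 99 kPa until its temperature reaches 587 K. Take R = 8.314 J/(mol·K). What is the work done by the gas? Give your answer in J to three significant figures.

Isobaric: W = P ΔV = nR ΔT.
W = (1.22)(8.314)(587 − 363) = 2272 J.

W ≈ 2270 J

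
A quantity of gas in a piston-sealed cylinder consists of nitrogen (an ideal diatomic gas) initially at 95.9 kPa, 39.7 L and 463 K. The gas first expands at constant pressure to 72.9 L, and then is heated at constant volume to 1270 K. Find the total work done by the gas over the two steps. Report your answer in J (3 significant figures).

Step 1 (isobaric): W = PΔV = (95.9 kPa)(72.9 − 39.7 L) = 3184 J.
Step 2 (isochoric): W = 0 (constant volume).
W_total = 3184 + 0 = 3184 J.

W_total ≈ 3180 J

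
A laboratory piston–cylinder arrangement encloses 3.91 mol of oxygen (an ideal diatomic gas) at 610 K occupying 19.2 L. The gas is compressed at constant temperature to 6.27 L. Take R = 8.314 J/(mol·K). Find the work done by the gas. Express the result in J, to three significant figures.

Isothermal: W = nRT ln(V₂/V₁).
W = (3.91)(8.314)(610) × ln(6.27/19.2)
  = 19830 × -1.119
W_by_gas = -22192 J.

W ≈ -22200 J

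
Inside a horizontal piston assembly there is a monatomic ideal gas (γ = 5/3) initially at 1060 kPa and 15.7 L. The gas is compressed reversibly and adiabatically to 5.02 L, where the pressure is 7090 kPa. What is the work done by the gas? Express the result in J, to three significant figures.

W ≈ -28400 J

Adiabatic: W = (P₁V₁ − P₂V₂)/(γ − 1) with γ = 5/3.
P₁V₁ = 16642 J, P₂V₂ = 35592 J.
W = (16642 − 35592) / 0.6667 = -28425 J.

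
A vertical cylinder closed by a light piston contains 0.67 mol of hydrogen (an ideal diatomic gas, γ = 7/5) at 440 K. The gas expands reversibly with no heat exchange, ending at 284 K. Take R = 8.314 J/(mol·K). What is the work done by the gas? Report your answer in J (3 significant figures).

Adiabatic ⇒ Q = 0, so W_by = −ΔU = nCᵥ(T₁ − T₂).
Cᵥ = 5R/2 = 20.79 J/(mol·K).
W = (0.67)(20.79)(440 − 284) = 2172 J.

W ≈ 2170 J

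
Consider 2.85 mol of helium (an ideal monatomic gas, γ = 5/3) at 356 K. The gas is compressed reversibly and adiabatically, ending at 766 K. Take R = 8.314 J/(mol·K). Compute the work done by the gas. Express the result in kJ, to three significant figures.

Adiabatic ⇒ Q = 0, so W_by = −ΔU = nCᵥ(T₁ − T₂).
Cᵥ = 3R/2 = 12.47 J/(mol·K).
W = (2.85)(12.47)(356 − 766) = -14572 J.

W ≈ -14.6 kJ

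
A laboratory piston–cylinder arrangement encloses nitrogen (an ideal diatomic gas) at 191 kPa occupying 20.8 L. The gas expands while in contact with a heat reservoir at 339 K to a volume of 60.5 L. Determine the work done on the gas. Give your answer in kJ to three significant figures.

Isothermal: W = nRT ln(V₂/V₁) = P₁V₁ ln(V₂/V₁).
P₁V₁ = (191 kPa)(20.8 L) = 3973 J.
W = 3973 × ln(60.5/20.8) = 3973 × 1.068
W_by_gas = 4242 J; work on gas = −W_by = -4242 J.

W ≈ -4.24 kJ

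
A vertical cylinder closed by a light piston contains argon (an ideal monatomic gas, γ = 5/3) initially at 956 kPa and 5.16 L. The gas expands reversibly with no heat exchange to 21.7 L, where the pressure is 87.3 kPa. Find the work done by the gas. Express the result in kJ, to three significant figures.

Adiabatic: W = (P₁V₁ − P₂V₂)/(γ − 1) with γ = 5/3.
P₁V₁ = 4933 J, P₂V₂ = 1894 J.
W = (4933 − 1894) / 0.6667 = 4558 J.

W ≈ 4.56 kJ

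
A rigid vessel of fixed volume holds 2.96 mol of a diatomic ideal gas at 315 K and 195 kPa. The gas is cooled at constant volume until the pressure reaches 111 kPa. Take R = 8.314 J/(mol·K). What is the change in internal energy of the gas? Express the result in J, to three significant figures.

ΔU ≈ -8350 J

Constant volume ⇒ W = 0, so Q = ΔU = nCᵥΔT with Cᵥ = 5R/2 = 20.79 J/(mol·K).
At constant V, T₂/T₁ = P₂/P₁ ⇒ ΔT = T₁(P₂/P₁ − 1) = 315·(111/195 − 1) = -135.7 K.
ΔU = (2.96)(20.79)(-135.7) = -8348 J.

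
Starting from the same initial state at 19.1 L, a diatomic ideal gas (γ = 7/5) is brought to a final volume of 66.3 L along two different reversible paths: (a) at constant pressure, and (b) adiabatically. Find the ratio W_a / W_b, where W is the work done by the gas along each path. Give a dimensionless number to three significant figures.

Path (a) isobaric: W = P₁(V₂ − V₁) → W_a/(P₁V₁) = 2.471.
Path (b) adiabatic: W = P₁V₁(1 − (V₁/V₂)^(γ−1))/(γ−1) → W_b/(P₁V₁) = 0.9803.
W_a / W_b = 2.471 / 0.9803 = 2.521.

W_a / W_b ≈ 2.52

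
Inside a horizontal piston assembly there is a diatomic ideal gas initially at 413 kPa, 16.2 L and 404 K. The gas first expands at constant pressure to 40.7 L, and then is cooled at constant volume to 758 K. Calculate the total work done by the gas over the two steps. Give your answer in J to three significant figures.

Step 1 (isobaric): W = PΔV = (413 kPa)(40.7 − 16.2 L) = 10119 J.
Step 2 (isochoric): W = 0 (constant volume).
W_total = 10119 + 0 = 10119 J.

W_total ≈ 10100 J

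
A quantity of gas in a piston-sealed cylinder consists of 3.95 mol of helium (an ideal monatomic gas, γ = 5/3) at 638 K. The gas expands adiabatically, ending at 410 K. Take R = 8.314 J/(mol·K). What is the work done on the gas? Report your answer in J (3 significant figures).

Adiabatic ⇒ Q = 0, so W_by = −ΔU = nCᵥ(T₁ − T₂).
Cᵥ = 3R/2 = 12.47 J/(mol·K).
W = (3.95)(12.47)(638 − 410) = 11231 J.
Work on gas = −W_by = -11231 J.

W ≈ -11200 J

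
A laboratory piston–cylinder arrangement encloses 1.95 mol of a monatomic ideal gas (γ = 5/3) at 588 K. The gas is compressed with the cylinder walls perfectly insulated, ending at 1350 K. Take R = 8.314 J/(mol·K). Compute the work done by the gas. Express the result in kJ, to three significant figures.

W ≈ -18.5 kJ

Adiabatic ⇒ Q = 0, so W_by = −ΔU = nCᵥ(T₁ − T₂).
Cᵥ = 3R/2 = 12.47 J/(mol·K).
W = (1.95)(12.47)(588 − 1350) = -18531 J.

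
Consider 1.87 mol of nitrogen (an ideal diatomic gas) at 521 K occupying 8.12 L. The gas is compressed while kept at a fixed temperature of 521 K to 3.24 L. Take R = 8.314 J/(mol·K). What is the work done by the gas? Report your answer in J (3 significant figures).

W ≈ -7440 J

Isothermal: W = nRT ln(V₂/V₁).
W = (1.87)(8.314)(521) × ln(3.24/8.12)
  = 8100 × -0.9188
W_by_gas = -7442 J.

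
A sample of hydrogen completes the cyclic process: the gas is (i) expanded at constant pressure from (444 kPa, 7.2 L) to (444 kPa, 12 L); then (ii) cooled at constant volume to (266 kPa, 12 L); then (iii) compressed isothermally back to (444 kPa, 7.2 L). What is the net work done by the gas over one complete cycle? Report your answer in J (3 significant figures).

Leg (i): W = PΔV = (444)(12 − 7.2) = 2131 J.
Leg (ii): W = 0.
Leg (iii): W = PᵢVᵢ ln(V_f/Vᵢ) = (3192) ln(7.2/12) = -1631 J.
W_net = 2131 − 1631 = 500.6 J.

W_net ≈ 501 J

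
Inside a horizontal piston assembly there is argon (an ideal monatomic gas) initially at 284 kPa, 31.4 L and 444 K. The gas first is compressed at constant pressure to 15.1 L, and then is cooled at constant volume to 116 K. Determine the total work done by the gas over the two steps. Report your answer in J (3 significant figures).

W_total ≈ -4630 J

Step 1 (isobaric): W = PΔV = (284 kPa)(15.1 − 31.4 L) = -4629 J.
Step 2 (isochoric): W = 0 (constant volume).
W_total = -4629 + 0 = -4629 J.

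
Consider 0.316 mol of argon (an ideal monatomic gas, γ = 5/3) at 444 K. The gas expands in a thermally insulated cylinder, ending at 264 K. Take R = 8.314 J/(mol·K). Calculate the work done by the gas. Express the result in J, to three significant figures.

Adiabatic ⇒ Q = 0, so W_by = −ΔU = nCᵥ(T₁ − T₂).
Cᵥ = 3R/2 = 12.47 J/(mol·K).
W = (0.316)(12.47)(444 − 264) = 709.4 J.

W ≈ 709 J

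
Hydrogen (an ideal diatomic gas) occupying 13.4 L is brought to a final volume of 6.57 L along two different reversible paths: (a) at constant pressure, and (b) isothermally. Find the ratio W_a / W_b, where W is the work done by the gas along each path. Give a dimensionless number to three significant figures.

W_a / W_b ≈ 0.715

Path (a) isobaric: W = P₁(V₂ − V₁) → W_a/(P₁V₁) = -0.5097.
Path (b) isothermal: W = P₁V₁ ln(V₂/V₁) → W_b/(P₁V₁) = -0.7127.
W_a / W_b = -0.5097 / -0.7127 = 0.7151.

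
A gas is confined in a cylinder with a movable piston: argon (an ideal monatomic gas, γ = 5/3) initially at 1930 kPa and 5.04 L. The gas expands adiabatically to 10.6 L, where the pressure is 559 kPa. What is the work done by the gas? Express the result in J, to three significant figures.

W ≈ 5700 J

Adiabatic: W = (P₁V₁ − P₂V₂)/(γ − 1) with γ = 5/3.
P₁V₁ = 9727 J, P₂V₂ = 5925 J.
W = (9727 − 5925) / 0.6667 = 5703 J.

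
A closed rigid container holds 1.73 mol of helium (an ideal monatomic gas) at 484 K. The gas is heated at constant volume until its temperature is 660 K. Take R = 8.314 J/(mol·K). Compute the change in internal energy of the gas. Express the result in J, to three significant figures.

ΔU ≈ 3800 J

Constant volume ⇒ W = 0, so Q = ΔU = nCᵥΔT with Cᵥ = 3R/2 = 12.47 J/(mol·K).
ΔU = (1.73)(12.47)(660 − 484) = 3797 J.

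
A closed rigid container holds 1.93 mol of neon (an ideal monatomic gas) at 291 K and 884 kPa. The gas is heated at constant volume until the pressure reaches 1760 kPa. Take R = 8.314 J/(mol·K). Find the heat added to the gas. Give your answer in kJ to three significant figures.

Constant volume ⇒ W = 0, so Q = ΔU = nCᵥΔT with Cᵥ = 3R/2 = 12.47 J/(mol·K).
At constant V, T₂/T₁ = P₂/P₁ ⇒ ΔT = T₁(P₂/P₁ − 1) = 291·(1760/884 − 1) = 288.4 K.
ΔU = (1.93)(12.47)(288.4) = 6941 J.

Q ≈ 6.94 kJ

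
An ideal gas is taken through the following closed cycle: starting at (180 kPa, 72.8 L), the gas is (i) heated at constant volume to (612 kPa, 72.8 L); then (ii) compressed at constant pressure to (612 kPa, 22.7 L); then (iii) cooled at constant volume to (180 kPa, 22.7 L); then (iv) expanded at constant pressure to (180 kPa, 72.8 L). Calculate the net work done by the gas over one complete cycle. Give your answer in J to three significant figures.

W_net ≈ -21600 J

Constant-volume legs do no work.
W(ii) = (612)(22.7 − 72.8) = -30661 J; W(iv) = (180)(72.8 − 22.7) = 9018 J.
W_net = -30661 + 9018 = -21643 J (the counter-clockwise enclosed area).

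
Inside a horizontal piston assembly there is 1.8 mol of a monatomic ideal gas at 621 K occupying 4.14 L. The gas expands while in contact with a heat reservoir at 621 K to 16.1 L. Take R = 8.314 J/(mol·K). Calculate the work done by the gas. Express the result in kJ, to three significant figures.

Isothermal: W = nRT ln(V₂/V₁).
W = (1.8)(8.314)(621) × ln(16.1/4.14)
  = 9293 × 1.358
W_by_gas = 12622 J.

W ≈ 12.6 kJ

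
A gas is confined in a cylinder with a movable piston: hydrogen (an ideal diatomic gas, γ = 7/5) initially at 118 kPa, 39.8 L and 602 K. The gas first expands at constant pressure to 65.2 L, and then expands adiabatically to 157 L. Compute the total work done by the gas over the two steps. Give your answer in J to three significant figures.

Step 1 (isobaric): W = PΔV = (118 kPa)(65.2 − 39.8 L) = 2997 J.
After step 1: P = 118 kPa, V = 65.2 L, T = 986.2 K.
Step 2 (adiabatic): W = (P₁V₁ − P₂V₂)/(γ−1) = (7694 − 5413)/0.4 = 5701 J.
W_total = 2997 + 5701 = 8698 J.

W_total ≈ 8700 J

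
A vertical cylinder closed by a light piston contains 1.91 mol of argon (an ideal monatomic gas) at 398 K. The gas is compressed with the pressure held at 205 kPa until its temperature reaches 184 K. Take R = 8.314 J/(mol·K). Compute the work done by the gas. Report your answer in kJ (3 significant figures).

Isobaric: W = P ΔV = nR ΔT.
W = (1.91)(8.314)(184 − 398) = -3398 J.

W ≈ -3.40 kJ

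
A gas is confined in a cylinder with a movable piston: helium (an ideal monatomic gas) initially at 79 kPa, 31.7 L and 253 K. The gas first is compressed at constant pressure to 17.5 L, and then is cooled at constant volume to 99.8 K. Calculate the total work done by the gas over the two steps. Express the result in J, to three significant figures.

Step 1 (isobaric): W = PΔV = (79 kPa)(17.5 − 31.7 L) = -1122 J.
Step 2 (isochoric): W = 0 (constant volume).
W_total = -1122 + 0 = -1122 J.

W_total ≈ -1120 J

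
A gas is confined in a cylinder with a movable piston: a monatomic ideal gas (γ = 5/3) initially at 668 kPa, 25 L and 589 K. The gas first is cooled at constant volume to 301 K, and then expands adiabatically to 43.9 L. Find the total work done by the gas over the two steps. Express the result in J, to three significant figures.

Step 1 (isochoric): W = 0 (constant volume).
After step 1: P = 341.4 kPa (V unchanged).
Step 2 (adiabatic): W = (P₁V₁ − P₂V₂)/(γ−1) = (8534 − 5863)/0.667 = 4006 J.
W_total = 0 + 4006 = 4006 J.

W_total ≈ 4010 J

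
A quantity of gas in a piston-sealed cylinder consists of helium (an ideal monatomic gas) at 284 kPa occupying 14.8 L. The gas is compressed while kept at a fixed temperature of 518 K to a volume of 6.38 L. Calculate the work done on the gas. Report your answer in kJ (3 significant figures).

W ≈ 3.54 kJ

Isothermal: W = nRT ln(V₂/V₁) = P₁V₁ ln(V₂/V₁).
P₁V₁ = (284 kPa)(14.8 L) = 4203 J.
W = 4203 × ln(6.38/14.8) = 4203 × -0.8415
W_by_gas = -3537 J; work on gas = −W_by = 3537 J.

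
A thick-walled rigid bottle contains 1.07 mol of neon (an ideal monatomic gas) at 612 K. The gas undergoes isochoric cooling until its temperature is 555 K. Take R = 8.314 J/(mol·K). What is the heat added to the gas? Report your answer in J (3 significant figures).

Q ≈ -761 J

Constant volume ⇒ W = 0, so Q = ΔU = nCᵥΔT with Cᵥ = 3R/2 = 12.47 J/(mol·K).
ΔU = (1.07)(12.47)(555 − 612) = -760.6 J.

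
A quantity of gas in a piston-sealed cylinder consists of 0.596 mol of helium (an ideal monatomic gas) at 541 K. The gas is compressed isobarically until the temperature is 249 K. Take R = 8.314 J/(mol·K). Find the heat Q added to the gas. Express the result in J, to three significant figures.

Isobaric: W = nRΔT = (0.596)(8.314)(-292) = -1447 J.
ΔU = nCᵥΔT with Cᵥ = 3R/2: ΔU = (0.596)(12.47)(-292) = -2170 J.
Q = ΔU + W = -2170 − 1447 = -3617 J.

Q ≈ -3620 J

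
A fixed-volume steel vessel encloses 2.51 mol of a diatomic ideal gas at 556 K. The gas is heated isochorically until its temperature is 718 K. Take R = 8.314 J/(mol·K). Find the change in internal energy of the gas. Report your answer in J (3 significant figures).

Constant volume ⇒ W = 0, so Q = ΔU = nCᵥΔT with Cᵥ = 5R/2 = 20.79 J/(mol·K).
ΔU = (2.51)(20.79)(718 − 556) = 8452 J.

ΔU ≈ 8450 J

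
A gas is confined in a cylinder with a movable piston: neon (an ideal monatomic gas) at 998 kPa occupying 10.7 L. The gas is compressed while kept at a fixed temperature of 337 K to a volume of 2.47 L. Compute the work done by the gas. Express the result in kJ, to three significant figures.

W ≈ -15.7 kJ

Isothermal: W = nRT ln(V₂/V₁) = P₁V₁ ln(V₂/V₁).
P₁V₁ = (998 kPa)(10.7 L) = 10679 J.
W = 10679 × ln(2.47/10.7) = 10679 × -1.466
W_by_gas = -15655 J.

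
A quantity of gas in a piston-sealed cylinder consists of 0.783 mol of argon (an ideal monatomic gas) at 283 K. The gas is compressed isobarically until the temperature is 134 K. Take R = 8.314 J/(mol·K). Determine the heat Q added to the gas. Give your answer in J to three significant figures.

Q ≈ -2420 J

Isobaric: W = nRΔT = (0.783)(8.314)(-149) = -970 J.
ΔU = nCᵥΔT with Cᵥ = 3R/2: ΔU = (0.783)(12.47)(-149) = -1455 J.
Q = ΔU + W = -1455 − 970 = -2425 J.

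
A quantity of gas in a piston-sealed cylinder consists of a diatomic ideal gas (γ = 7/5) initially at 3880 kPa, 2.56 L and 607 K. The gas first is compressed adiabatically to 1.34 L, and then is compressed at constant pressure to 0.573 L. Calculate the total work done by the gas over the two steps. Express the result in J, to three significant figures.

Step 1 (adiabatic): W = (P₁V₁ − P₂V₂)/(γ−1) = (9933 − 12868)/0.4 = -7339 J.
After step 1: P = 9603 kPa, V = 1.34 L, T = 786.4 K.
Step 2 (isobaric): W = PΔV = (9603 kPa)(0.573 − 1.34 L) = -7366 J.
W_total = -7339 − 7366 = -14705 J.

W_total ≈ -14700 J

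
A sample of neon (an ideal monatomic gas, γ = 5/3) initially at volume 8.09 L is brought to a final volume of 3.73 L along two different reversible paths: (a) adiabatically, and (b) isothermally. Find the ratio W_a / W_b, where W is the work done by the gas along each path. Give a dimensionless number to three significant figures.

W_a / W_b ≈ 1.31

Path (a) adiabatic: W = P₁V₁(1 − (V₁/V₂)^(γ−1))/(γ−1) → W_a/(P₁V₁) = -1.013.
Path (b) isothermal: W = P₁V₁ ln(V₂/V₁) → W_b/(P₁V₁) = -0.7742.
W_a / W_b = -1.013 / -0.7742 = 1.309.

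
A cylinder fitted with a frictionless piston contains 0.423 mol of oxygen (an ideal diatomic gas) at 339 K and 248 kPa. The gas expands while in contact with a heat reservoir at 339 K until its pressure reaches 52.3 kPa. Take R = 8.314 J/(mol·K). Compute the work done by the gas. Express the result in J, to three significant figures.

Isothermal process: W = nRT ln(V₂/V₁) = nRT ln(P₁/P₂).
W = (0.423)(8.314)(339) × ln(248/52.3)
  = 1192 × ln(4.742) = 1192 × 1.556
W_by_gas = 1856 J.

W ≈ 1860 J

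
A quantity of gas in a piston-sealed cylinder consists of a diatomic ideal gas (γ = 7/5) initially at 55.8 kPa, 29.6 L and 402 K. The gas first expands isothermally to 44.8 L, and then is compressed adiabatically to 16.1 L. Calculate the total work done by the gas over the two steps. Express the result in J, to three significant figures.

Step 1 (isothermal): W = P₁V₁ ln(V₂/V₁) = (1652) ln(44.8/29.6) = 684.5 J.
After step 1: P = 36.87 kPa, V = 44.8 L, T = 402 K.
Step 2 (adiabatic): W = (P₁V₁ − P₂V₂)/(γ−1) = (1652 − 2487)/0.4 = -2089 J.
W_total = 684.5 − 2089 = -1404 J.

W_total ≈ -1400 J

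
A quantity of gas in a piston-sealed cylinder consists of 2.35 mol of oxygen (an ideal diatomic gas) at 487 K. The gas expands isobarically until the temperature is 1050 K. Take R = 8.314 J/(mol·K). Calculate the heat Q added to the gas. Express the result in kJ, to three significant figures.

Q ≈ 38.5 kJ

Isobaric: W = nRΔT = (2.35)(8.314)(563) = 11000 J.
ΔU = nCᵥΔT with Cᵥ = 5R/2: ΔU = (2.35)(20.79)(563) = 27500 J.
Q = ΔU + W = 27500 + 11000 = 38499 J.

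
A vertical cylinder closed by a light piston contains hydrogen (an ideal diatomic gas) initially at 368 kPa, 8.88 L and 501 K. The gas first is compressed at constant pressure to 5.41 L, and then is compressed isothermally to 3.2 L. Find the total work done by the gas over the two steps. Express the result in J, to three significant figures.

W_total ≈ -2320 J

Step 1 (isobaric): W = PΔV = (368 kPa)(5.41 − 8.88 L) = -1277 J.
After step 1: P = 368 kPa, V = 5.41 L, T = 305.2 K.
Step 2 (isothermal): W = P₁V₁ ln(V₂/V₁) = (1991) ln(3.2/5.41) = -1045 J.
W_total = -1277 − 1045 = -2322 J.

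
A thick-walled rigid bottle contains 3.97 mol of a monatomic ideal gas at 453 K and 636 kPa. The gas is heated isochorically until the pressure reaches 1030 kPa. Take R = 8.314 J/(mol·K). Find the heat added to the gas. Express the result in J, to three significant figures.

Q ≈ 13900 J

Constant volume ⇒ W = 0, so Q = ΔU = nCᵥΔT with Cᵥ = 3R/2 = 12.47 J/(mol·K).
At constant V, T₂/T₁ = P₂/P₁ ⇒ ΔT = T₁(P₂/P₁ − 1) = 453·(1030/636 − 1) = 280.6 K.
ΔU = (3.97)(12.47)(280.6) = 13894 J.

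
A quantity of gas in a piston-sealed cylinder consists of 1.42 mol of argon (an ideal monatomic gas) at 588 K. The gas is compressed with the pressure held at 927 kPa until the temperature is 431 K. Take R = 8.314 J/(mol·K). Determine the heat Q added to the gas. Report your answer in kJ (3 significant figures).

Isobaric: W = nRΔT = (1.42)(8.314)(-157) = -1854 J.
ΔU = nCᵥΔT with Cᵥ = 3R/2: ΔU = (1.42)(12.47)(-157) = -2780 J.
Q = ΔU + W = -2780 − 1854 = -4634 J.

Q ≈ -4.63 kJ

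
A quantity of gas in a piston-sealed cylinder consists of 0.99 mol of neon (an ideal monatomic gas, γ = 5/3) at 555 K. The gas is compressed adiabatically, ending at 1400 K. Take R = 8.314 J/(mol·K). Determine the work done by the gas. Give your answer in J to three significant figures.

W ≈ -10400 J

Adiabatic ⇒ Q = 0, so W_by = −ΔU = nCᵥ(T₁ − T₂).
Cᵥ = 3R/2 = 12.47 J/(mol·K).
W = (0.99)(12.47)(555 − 1400) = -10433 J.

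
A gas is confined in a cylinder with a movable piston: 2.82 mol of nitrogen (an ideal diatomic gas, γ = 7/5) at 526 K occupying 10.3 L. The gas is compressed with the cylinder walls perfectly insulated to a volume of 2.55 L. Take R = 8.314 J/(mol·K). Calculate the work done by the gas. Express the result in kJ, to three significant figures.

W ≈ -23.1 kJ

Adiabatic: TV^(γ−1) = const with γ = 7/5.
T₂ = T₁ (V₁/V₂)^(γ−1) = 526 × (10.3/2.55)^0.4 = 526 × 1.748 = 919.4 K.
W_by = nCᵥ(T₁ − T₂) = (2.82)(20.79)(526 − 919.4) = -23059 J.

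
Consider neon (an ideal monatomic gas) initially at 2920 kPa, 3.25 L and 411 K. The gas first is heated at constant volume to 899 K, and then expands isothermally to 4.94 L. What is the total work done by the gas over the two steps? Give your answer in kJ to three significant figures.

W_total ≈ 8.69 kJ

Step 1 (isochoric): W = 0 (constant volume).
After step 1: P = 6387 kPa (V unchanged).
Step 2 (isothermal): W = P₁V₁ ln(V₂/V₁) = (20758) ln(4.94/3.25) = 8692 J.
W_total = 0 + 8692 = 8692 J.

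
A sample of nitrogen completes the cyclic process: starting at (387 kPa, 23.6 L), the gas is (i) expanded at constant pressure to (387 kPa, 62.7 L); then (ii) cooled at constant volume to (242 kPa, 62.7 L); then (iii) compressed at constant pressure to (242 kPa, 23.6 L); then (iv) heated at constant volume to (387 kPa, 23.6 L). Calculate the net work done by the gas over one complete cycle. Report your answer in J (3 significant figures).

W_net ≈ 5670 J

Constant-volume legs do no work.
W(i) = (387)(62.7 − 23.6) = 15132 J; W(iii) = (242)(23.6 − 62.7) = -9462 J.
W_net = 15132 − 9462 = 5670 J (the clockwise enclosed area).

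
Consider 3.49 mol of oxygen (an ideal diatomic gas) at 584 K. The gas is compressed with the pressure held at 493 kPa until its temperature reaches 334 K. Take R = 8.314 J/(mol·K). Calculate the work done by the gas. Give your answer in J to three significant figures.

W ≈ -7250 J

Isobaric: W = P ΔV = nR ΔT.
W = (3.49)(8.314)(334 − 584) = -7254 J.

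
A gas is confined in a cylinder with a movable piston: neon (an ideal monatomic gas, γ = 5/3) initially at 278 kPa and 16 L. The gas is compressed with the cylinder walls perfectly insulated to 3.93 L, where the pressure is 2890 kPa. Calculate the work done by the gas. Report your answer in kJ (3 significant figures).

W ≈ -10.4 kJ

Adiabatic: W = (P₁V₁ − P₂V₂)/(γ − 1) with γ = 5/3.
P₁V₁ = 4448 J, P₂V₂ = 11358 J.
W = (4448 − 11358) / 0.6667 = -10365 J.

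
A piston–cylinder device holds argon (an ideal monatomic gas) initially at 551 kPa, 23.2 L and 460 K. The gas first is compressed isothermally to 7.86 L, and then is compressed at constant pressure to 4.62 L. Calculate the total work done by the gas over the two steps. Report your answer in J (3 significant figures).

Step 1 (isothermal): W = P₁V₁ ln(V₂/V₁) = (12783) ln(7.86/23.2) = -13836 J.
After step 1: P = 1626 kPa, V = 7.86 L, T = 460 K.
Step 2 (isobaric): W = PΔV = (1626 kPa)(4.62 − 7.86 L) = -5269 J.
W_total = -13836 − 5269 = -19106 J.

W_total ≈ -19100 J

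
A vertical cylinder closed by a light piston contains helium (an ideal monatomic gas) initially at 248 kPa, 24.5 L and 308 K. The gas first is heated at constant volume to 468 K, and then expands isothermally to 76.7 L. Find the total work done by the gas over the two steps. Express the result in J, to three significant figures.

Step 1 (isochoric): W = 0 (constant volume).
After step 1: P = 376.8 kPa (V unchanged).
Step 2 (isothermal): W = P₁V₁ ln(V₂/V₁) = (9232) ln(76.7/24.5) = 10536 J.
W_total = 0 + 10536 = 10536 J.

W_total ≈ 10500 J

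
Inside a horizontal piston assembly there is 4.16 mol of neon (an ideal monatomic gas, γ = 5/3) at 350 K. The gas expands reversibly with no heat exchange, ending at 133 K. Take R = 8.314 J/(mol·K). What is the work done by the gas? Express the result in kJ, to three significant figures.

W ≈ 11.3 kJ

Adiabatic ⇒ Q = 0, so W_by = −ΔU = nCᵥ(T₁ − T₂).
Cᵥ = 3R/2 = 12.47 J/(mol·K).
W = (4.16)(12.47)(350 − 133) = 11258 J.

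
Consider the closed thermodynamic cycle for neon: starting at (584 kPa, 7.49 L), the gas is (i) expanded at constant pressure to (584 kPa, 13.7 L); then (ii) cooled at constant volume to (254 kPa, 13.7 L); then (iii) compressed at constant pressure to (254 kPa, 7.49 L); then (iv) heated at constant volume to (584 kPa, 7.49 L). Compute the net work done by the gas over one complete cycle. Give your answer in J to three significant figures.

W_net ≈ 2050 J

Constant-volume legs do no work.
W(i) = (584)(13.7 − 7.49) = 3627 J; W(iii) = (254)(7.49 − 13.7) = -1577 J.
W_net = 3627 − 1577 = 2049 J (the clockwise enclosed area).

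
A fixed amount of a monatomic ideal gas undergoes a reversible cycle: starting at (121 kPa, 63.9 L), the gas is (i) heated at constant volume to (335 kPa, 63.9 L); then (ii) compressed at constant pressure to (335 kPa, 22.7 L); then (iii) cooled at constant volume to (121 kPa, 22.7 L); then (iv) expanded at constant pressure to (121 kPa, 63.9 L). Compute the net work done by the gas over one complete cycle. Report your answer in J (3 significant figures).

W_net ≈ -8820 J

Constant-volume legs do no work.
W(ii) = (335)(22.7 − 63.9) = -13802 J; W(iv) = (121)(63.9 − 22.7) = 4985 J.
W_net = -13802 + 4985 = -8817 J (the counter-clockwise enclosed area).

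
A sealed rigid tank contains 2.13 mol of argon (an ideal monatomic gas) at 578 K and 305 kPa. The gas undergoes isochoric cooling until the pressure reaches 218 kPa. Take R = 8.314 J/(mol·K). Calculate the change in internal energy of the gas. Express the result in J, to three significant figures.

Constant volume ⇒ W = 0, so Q = ΔU = nCᵥΔT with Cᵥ = 3R/2 = 12.47 J/(mol·K).
At constant V, T₂/T₁ = P₂/P₁ ⇒ ΔT = T₁(P₂/P₁ − 1) = 578·(218/305 − 1) = -164.9 K.
ΔU = (2.13)(12.47)(-164.9) = -4380 J.

ΔU ≈ -4380 J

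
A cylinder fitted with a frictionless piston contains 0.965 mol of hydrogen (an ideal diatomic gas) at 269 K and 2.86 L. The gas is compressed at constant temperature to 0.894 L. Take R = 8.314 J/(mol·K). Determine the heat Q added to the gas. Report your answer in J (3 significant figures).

Isothermal ⇒ ΔU = 0, so Q = W = nRT ln(V₂/V₁).
Q = (0.965)(8.314)(269) ln(0.894/2.86) = 2158 × -1.163 = -2510 J.

Q ≈ -2510 J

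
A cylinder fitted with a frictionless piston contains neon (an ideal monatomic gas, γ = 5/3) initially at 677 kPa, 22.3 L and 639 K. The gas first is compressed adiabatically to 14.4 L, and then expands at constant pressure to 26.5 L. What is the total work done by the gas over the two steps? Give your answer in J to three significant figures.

W_total ≈ 9310 J

Step 1 (adiabatic): W = (P₁V₁ − P₂V₂)/(γ−1) = (15097 − 20208)/0.667 = -7666 J.
After step 1: P = 1403 kPa, V = 14.4 L, T = 855.3 K.
Step 2 (isobaric): W = PΔV = (1403 kPa)(26.5 − 14.4 L) = 16980 J.
W_total = -7666 + 16980 = 9314 J.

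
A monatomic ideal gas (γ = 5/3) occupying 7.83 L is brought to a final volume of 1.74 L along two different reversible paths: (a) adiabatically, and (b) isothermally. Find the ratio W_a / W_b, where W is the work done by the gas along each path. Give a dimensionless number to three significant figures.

W_a / W_b ≈ 1.72

Path (a) adiabatic: W = P₁V₁(1 − (V₁/V₂)^(γ−1))/(γ−1) → W_a/(P₁V₁) = -2.589.
Path (b) isothermal: W = P₁V₁ ln(V₂/V₁) → W_b/(P₁V₁) = -1.504.
W_a / W_b = -2.589 / -1.504 = 1.721.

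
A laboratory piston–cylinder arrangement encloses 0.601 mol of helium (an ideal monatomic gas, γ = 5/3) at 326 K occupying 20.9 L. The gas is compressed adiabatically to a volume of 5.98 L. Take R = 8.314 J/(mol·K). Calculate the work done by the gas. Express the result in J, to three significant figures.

W ≈ -3180 J

Adiabatic: TV^(γ−1) = const with γ = 5/3.
T₂ = T₁ (V₁/V₂)^(γ−1) = 326 × (20.9/5.98)^0.667 = 326 × 2.303 = 750.8 K.
W_by = nCᵥ(T₁ − T₂) = (0.601)(12.47)(326 − 750.8) = -3184 J.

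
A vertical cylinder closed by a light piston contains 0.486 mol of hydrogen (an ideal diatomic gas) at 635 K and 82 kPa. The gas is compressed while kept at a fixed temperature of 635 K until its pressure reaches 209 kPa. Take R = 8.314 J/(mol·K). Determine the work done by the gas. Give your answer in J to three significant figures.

Isothermal process: W = nRT ln(V₂/V₁) = nRT ln(P₁/P₂).
W = (0.486)(8.314)(635) × ln(82/209)
  = 2566 × ln(0.3923) = 2566 × -0.9356
W_by_gas = -2401 J.

W ≈ -2400 J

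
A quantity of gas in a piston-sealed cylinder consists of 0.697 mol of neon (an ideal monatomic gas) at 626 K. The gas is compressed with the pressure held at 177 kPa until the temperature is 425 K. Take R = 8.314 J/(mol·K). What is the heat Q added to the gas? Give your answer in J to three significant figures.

Isobaric: W = nRΔT = (0.697)(8.314)(-201) = -1165 J.
ΔU = nCᵥΔT with Cᵥ = 3R/2: ΔU = (0.697)(12.47)(-201) = -1747 J.
Q = ΔU + W = -1747 − 1165 = -2912 J.

Q ≈ -2910 J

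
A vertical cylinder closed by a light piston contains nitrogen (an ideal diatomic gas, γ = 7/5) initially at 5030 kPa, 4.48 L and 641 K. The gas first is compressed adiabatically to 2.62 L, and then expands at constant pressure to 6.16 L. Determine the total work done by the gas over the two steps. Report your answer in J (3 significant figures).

W_total ≈ 24300 J

Step 1 (adiabatic): W = (P₁V₁ − P₂V₂)/(γ−1) = (22534 − 27928)/0.4 = -13483 J.
After step 1: P = 10659 kPa, V = 2.62 L, T = 794.4 K.
Step 2 (isobaric): W = PΔV = (10659 kPa)(6.16 − 2.62 L) = 37735 J.
W_total = -13483 + 37735 = 24251 J.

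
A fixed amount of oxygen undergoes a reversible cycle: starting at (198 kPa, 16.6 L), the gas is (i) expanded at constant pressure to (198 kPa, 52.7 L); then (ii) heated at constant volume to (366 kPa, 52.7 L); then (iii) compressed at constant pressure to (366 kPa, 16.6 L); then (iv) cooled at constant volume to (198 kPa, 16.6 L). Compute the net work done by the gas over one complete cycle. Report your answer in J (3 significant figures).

Constant-volume legs do no work.
W(i) = (198)(52.7 − 16.6) = 7148 J; W(iii) = (366)(16.6 − 52.7) = -13213 J.
W_net = 7148 − 13213 = -6065 J (the counter-clockwise enclosed area).

W_net ≈ -6060 J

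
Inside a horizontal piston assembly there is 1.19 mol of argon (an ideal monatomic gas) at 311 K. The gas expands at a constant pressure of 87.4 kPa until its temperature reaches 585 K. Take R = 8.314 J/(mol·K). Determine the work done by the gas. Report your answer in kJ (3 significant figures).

Isobaric: W = P ΔV = nR ΔT.
W = (1.19)(8.314)(585 − 311) = 2711 J.

W ≈ 2.71 kJ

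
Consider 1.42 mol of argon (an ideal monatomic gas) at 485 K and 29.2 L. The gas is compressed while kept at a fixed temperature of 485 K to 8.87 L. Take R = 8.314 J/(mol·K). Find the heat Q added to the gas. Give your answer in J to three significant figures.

Q ≈ -6820 J

Isothermal ⇒ ΔU = 0, so Q = W = nRT ln(V₂/V₁).
Q = (1.42)(8.314)(485) ln(8.87/29.2) = 5726 × -1.191 = -6822 J.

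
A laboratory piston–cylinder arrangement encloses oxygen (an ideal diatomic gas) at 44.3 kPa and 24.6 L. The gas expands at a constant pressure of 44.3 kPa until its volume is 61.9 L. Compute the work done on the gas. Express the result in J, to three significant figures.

W ≈ -1650 J

Isobaric: W = P ΔV.
W = (44.3 kPa)(61.9 − 24.6 L) = (44.3)(37.3) = 1652 J.
Work on gas = −W_by = -1652 J.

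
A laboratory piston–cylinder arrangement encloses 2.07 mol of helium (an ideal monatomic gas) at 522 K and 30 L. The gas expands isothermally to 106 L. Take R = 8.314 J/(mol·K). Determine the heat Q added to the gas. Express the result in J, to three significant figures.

Q ≈ 11300 J

Isothermal ⇒ ΔU = 0, so Q = W = nRT ln(V₂/V₁).
Q = (2.07)(8.314)(522) ln(106/30) = 8984 × 1.262 = 11339 J.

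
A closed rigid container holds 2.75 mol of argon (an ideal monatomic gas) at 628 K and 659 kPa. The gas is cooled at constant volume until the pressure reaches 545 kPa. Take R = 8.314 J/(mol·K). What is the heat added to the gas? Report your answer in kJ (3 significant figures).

Constant volume ⇒ W = 0, so Q = ΔU = nCᵥΔT with Cᵥ = 3R/2 = 12.47 J/(mol·K).
At constant V, T₂/T₁ = P₂/P₁ ⇒ ΔT = T₁(P₂/P₁ − 1) = 628·(545/659 − 1) = -108.6 K.
ΔU = (2.75)(12.47)(-108.6) = -3726 J.

Q ≈ -3.73 kJ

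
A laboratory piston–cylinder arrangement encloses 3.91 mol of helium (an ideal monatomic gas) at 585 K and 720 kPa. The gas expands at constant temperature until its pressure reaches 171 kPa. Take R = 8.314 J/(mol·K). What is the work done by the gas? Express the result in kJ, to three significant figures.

Isothermal process: W = nRT ln(V₂/V₁) = nRT ln(P₁/P₂).
W = (3.91)(8.314)(585) × ln(720/171)
  = 19017 × ln(4.211) = 19017 × 1.438
W_by_gas = 27339 J.

W ≈ 27.3 kJ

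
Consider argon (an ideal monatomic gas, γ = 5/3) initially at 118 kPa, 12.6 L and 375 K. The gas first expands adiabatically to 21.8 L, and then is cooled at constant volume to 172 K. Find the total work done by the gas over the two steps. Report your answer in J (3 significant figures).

Step 1 (adiabatic): W = (P₁V₁ − P₂V₂)/(γ−1) = (1487 − 1032)/0.667 = 682.7 J.
Step 2 (isochoric): W = 0 (constant volume).
W_total = 682.7 + 0 = 682.7 J.

W_total ≈ 683 J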